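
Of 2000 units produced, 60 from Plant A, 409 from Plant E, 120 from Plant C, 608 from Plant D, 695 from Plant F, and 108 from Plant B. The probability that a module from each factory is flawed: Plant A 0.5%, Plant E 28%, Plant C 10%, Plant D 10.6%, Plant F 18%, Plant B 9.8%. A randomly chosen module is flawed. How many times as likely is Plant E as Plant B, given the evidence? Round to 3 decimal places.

Compute prior × likelihood for every hypothesis:
  Plant A: 0.03 × 0.005 = 0.00015
  Plant E: 0.2045 × 0.28 = 0.05726
  Plant C: 0.06 × 0.1 = 0.006
  Plant D: 0.304 × 0.106 = 0.032224
  Plant F: 0.3475 × 0.18 = 0.06255
  Plant B: 0.054 × 0.098 = 0.005292
Sum = 0.163476.
The ratio is 0.05726 / 0.005292 (the normalizer cancels) = 10.820.

10.820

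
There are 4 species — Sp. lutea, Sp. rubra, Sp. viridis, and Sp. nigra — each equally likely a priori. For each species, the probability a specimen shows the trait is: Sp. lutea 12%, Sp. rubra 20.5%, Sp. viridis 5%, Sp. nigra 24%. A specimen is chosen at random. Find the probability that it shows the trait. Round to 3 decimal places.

0.154

With a uniform prior (1/4 each), posterior ∝ likelihood:
  Sp. lutea: 0.12
  Sp. rubra: 0.205
  Sp. viridis: 0.05
  Sp. nigra: 0.24
P(trait) = (1/4) × (0.12 + 0.205 + 0.05 + 0.24) = 0.615/4 ≈ 0.154.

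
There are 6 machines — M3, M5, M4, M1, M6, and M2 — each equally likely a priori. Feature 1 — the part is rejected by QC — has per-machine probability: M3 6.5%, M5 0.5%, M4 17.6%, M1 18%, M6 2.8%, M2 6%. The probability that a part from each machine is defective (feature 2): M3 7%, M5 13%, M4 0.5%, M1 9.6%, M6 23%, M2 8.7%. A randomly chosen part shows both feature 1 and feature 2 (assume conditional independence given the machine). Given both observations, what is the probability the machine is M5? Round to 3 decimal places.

Since the prior is uniform, the posterior is proportional to the likelihood:
  M3: 0.065 × 0.07 = 0.00455
  M5: 0.005 × 0.13 = 0.00065
  M4: 0.176 × 0.005 = 0.00088
  M1: 0.18 × 0.096 = 0.01728
  M6: 0.028 × 0.23 = 0.00644
  M2: 0.06 × 0.087 = 0.00522
Sum = 0.03502.
P(M5 | evidence) = 0.00065 / 0.03502 ≈ 0.019.

0.019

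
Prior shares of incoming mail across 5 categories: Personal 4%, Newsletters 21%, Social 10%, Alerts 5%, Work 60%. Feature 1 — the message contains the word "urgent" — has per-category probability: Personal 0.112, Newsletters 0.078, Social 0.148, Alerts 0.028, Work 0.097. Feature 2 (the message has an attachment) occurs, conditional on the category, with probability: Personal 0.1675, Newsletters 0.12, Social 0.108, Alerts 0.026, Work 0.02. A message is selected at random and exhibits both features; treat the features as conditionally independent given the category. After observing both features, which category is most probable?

Newsletters

Unnormalized posteriors (prior × likelihood):
  Personal: 0.04 × 0.112 × 0.1675 = 0.0007504
  Newsletters: 0.21 × 0.078 × 0.12 = 0.0019656
  Social: 0.1 × 0.148 × 0.108 = 0.0015984
  Alerts: 0.05 × 0.028 × 0.026 = 0.0000364
  Work: 0.6 × 0.097 × 0.02 = 0.001164
Normalizing constant = 0.0055148.
Largest term belongs to Newsletters, so Newsletters is most probable.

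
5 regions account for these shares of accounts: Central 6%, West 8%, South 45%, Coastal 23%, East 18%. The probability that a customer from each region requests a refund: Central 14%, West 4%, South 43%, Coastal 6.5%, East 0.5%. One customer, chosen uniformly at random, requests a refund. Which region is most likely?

South

By Bayes' rule, posterior ∝ prior × likelihood:
  Central: 0.06 × 0.14 = 0.0084
  West: 0.08 × 0.04 = 0.0032
  South: 0.45 × 0.43 = 0.1935
  Coastal: 0.23 × 0.065 = 0.01495
  East: 0.18 × 0.005 = 0.0009
Normalizing constant = 0.22095.
Largest term belongs to South, so South is most probable.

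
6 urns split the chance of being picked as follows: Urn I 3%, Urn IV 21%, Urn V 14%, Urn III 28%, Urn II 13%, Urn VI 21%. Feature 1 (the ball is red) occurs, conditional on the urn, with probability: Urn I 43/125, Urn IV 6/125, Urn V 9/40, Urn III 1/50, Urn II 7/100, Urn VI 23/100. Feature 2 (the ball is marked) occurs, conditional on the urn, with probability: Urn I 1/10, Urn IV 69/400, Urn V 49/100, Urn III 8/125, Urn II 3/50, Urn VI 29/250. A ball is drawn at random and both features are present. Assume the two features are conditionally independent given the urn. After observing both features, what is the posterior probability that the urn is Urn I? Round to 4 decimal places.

0.0418

By Bayes' rule, posterior ∝ prior × likelihood:
  Urn I: 0.03 × 0.344 × 0.1 = 0.001032
  Urn IV: 0.21 × 0.048 × 0.1725 = 0.0017388
  Urn V: 0.14 × 0.225 × 0.49 = 0.015435
  Urn III: 0.28 × 0.02 × 0.064 = 0.0003584
  Urn II: 0.13 × 0.07 × 0.06 = 0.000546
  Urn VI: 0.21 × 0.23 × 0.116 = 0.0056028
Normalizing constant = 0.024713.
P(Urn I | evidence) = 0.001032 / 0.024713 ≈ 0.0418.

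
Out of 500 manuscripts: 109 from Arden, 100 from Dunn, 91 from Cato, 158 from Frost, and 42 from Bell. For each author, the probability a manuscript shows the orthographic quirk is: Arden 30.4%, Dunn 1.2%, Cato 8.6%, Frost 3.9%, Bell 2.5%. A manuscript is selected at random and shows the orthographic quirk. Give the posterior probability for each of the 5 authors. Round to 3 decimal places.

By Bayes' rule, posterior ∝ prior × likelihood:
  Arden: 0.218 × 0.304 = 0.066272
  Dunn: 0.2 × 0.012 = 0.0024
  Cato: 0.182 × 0.086 = 0.015652
  Frost: 0.316 × 0.039 = 0.012324
  Bell: 0.084 × 0.025 = 0.0021
Sum = 0.098748.
P(Arden | quirk) = 0.066272/0.098748 ≈ 0.671
P(Dunn | quirk) = 0.0024/0.098748 ≈ 0.024
P(Cato | quirk) = 0.015652/0.098748 ≈ 0.159
P(Frost | quirk) = 0.012324/0.098748 ≈ 0.125
P(Bell | quirk) = 0.0021/0.098748 ≈ 0.021
(Check: 0.671+0.024+0.159+0.125+0.021 = 1.000.)

Arden 0.671, Dunn 0.024, Cato 0.159, Frost 0.125, Bell 0.021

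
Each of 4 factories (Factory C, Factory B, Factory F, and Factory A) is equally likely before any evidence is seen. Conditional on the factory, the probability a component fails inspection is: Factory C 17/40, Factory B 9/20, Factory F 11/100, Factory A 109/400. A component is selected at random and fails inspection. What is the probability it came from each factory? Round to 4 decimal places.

Since the prior is uniform, the posterior is proportional to the likelihood:
  Factory C: 0.425
  Factory B: 0.45
  Factory F: 0.11
  Factory A: 0.2725
Sum = 1.2575.
P(Factory C | nonconforming) = 0.425/1.2575 ≈ 0.3380
P(Factory B | nonconforming) = 0.45/1.2575 ≈ 0.3579
P(Factory F | nonconforming) = 0.11/1.2575 ≈ 0.0875
P(Factory A | nonconforming) = 0.2725/1.2575 ≈ 0.2167

Factory C 0.3380, Factory B 0.3579, Factory F 0.0875, Factory A 0.2167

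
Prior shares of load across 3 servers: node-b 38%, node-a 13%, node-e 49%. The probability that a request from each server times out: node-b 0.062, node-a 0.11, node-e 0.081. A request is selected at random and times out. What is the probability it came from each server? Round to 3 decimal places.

Compute prior × likelihood for every hypothesis:
  node-b: 0.38 × 0.062 = 0.02356
  node-a: 0.13 × 0.11 = 0.0143
  node-e: 0.49 × 0.081 = 0.03969
Total = 0.07755.
P(node-b | timeout) = 0.02356/0.07755 ≈ 0.304
P(node-a | timeout) = 0.0143/0.07755 ≈ 0.184
P(node-e | timeout) = 0.03969/0.07755 ≈ 0.512

node-b 0.304, node-a 0.184, node-e 0.512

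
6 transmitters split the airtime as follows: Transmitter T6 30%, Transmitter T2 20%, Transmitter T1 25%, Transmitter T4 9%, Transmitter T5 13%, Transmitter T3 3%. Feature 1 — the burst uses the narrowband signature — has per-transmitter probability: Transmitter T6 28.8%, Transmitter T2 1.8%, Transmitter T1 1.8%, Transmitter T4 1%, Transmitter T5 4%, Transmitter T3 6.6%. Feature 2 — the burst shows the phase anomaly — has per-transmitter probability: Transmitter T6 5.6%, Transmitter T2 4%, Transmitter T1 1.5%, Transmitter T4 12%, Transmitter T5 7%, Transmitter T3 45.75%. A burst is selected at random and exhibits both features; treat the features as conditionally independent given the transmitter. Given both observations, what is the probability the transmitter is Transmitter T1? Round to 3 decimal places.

0.011

Prior × likelihood for each hypothesis:
  Transmitter T6: 0.3 × 0.288 × 0.056 = 0.0048384
  Transmitter T2: 0.2 × 0.018 × 0.04 = 0.000144
  Transmitter T1: 0.25 × 0.018 × 0.015 = 0.0000675
  Transmitter T4: 0.09 × 0.01 × 0.12 = 0.000108
  Transmitter T5: 0.13 × 0.04 × 0.07 = 0.000364
  Transmitter T3: 0.03 × 0.066 × 0.4575 = 0.00090585
Sum = 0.00642775.
P(Transmitter T1 | evidence) = 0.0000675 / 0.00642775 ≈ 0.011.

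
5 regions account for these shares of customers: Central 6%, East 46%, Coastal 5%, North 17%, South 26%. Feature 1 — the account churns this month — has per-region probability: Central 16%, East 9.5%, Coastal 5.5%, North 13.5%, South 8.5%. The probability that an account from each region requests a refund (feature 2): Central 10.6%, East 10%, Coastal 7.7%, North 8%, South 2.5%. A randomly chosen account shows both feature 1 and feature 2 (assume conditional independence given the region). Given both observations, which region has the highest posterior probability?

East

By Bayes' rule, posterior ∝ prior × likelihood:
  Central: 0.06 × 0.16 × 0.106 = 0.0010176
  East: 0.46 × 0.095 × 0.1 = 0.00437
  Coastal: 0.05 × 0.055 × 0.077 = 0.00021175
  North: 0.17 × 0.135 × 0.08 = 0.001836
  South: 0.26 × 0.085 × 0.025 = 0.0005525
Total = 0.00798785.
Largest term belongs to East, so East is most probable.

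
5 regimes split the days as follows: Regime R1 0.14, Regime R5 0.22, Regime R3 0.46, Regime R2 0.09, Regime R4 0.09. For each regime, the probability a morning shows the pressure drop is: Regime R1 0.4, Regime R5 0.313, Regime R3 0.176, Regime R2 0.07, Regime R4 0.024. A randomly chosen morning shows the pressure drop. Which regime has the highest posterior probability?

Unnormalized posteriors (prior × likelihood):
  Regime R1: 0.14 × 0.4 = 0.056
  Regime R5: 0.22 × 0.313 = 0.06886
  Regime R3: 0.46 × 0.176 = 0.08096
  Regime R2: 0.09 × 0.07 = 0.0063
  Regime R4: 0.09 × 0.024 = 0.00216
Total = 0.21428.
Largest term belongs to Regime R3, so Regime R3 is most probable.

Regime R3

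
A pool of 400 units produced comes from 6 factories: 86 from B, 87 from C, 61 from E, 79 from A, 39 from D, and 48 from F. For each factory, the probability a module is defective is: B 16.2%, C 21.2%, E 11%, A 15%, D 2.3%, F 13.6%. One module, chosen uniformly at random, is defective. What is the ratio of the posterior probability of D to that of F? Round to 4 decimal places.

0.1374

Compute prior × likelihood for every hypothesis:
  B: 0.215 × 0.162 = 0.03483
  C: 0.2175 × 0.212 = 0.04611
  E: 0.1525 × 0.11 = 0.016775
  A: 0.1975 × 0.15 = 0.029625
  D: 0.0975 × 0.023 = 0.0022425
  F: 0.12 × 0.136 = 0.01632
Total = 0.1459025.
The ratio is 0.0022425 / 0.01632 (the normalizer cancels) = 0.1374.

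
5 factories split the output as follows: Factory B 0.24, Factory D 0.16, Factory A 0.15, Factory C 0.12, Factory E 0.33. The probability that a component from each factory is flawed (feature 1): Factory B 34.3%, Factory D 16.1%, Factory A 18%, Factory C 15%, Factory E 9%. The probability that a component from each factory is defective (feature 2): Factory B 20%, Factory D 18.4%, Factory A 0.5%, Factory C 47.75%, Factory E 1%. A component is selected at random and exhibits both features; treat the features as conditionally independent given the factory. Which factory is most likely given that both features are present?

Unnormalized posteriors (prior × likelihood):
  Factory B: 0.24 × 0.343 × 0.2 = 0.016464
  Factory D: 0.16 × 0.161 × 0.184 = 0.00473984
  Factory A: 0.15 × 0.18 × 0.005 = 0.000135
  Factory C: 0.12 × 0.15 × 0.4775 = 0.008595
  Factory E: 0.33 × 0.09 × 0.01 = 0.000297
Sum = 0.03023084.
Largest term belongs to Factory B, so Factory B is most probable.

Factory B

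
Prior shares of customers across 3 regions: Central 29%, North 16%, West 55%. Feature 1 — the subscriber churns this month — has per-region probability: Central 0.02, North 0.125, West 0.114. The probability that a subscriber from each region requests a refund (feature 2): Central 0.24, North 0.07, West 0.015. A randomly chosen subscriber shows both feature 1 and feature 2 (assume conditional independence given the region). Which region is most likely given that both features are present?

North

Compute prior × likelihood for every hypothesis:
  Central: 0.29 × 0.02 × 0.24 = 0.001392
  North: 0.16 × 0.125 × 0.07 = 0.0014
  West: 0.55 × 0.114 × 0.015 = 0.0009405
Total = 0.0037325.
Largest term belongs to North, so North is most probable.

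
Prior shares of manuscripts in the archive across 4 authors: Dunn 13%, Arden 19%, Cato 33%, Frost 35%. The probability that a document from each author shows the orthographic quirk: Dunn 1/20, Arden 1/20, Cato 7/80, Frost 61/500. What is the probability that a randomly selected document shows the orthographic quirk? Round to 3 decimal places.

By Bayes' rule, posterior ∝ prior × likelihood:
  Dunn: 0.13 × 0.05 = 0.0065
  Arden: 0.19 × 0.05 = 0.0095
  Cato: 0.33 × 0.0875 = 0.028875
  Frost: 0.35 × 0.122 = 0.0427
P(quirk) = 0.0065 + 0.0095 + 0.028875 + 0.0427 = 0.087575 → 0.088.

0.088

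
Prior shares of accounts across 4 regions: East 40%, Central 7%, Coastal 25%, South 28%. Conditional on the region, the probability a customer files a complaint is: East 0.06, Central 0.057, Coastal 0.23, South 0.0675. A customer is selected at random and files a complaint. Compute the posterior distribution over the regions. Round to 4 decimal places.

Unnormalized posteriors (prior × likelihood):
  East: 0.4 × 0.06 = 0.024
  Central: 0.07 × 0.057 = 0.00399
  Coastal: 0.25 × 0.23 = 0.0575
  South: 0.28 × 0.0675 = 0.0189
Sum = 0.10439.
P(East | complaint) = 0.024/0.10439 ≈ 0.2299
P(Central | complaint) = 0.00399/0.10439 ≈ 0.0382
P(Coastal | complaint) = 0.0575/0.10439 ≈ 0.5508
P(South | complaint) = 0.0189/0.10439 ≈ 0.1811

East 0.2299, Central 0.0382, Coastal 0.5508, South 0.1811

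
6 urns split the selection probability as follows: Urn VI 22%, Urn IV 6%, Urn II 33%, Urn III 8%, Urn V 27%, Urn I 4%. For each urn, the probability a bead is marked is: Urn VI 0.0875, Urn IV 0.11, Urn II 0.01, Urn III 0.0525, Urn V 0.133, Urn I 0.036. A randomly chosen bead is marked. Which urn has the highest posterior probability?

Compute prior × likelihood for every hypothesis:
  Urn VI: 0.22 × 0.0875 = 0.01925
  Urn IV: 0.06 × 0.11 = 0.0066
  Urn II: 0.33 × 0.01 = 0.0033
  Urn III: 0.08 × 0.0525 = 0.0042
  Urn V: 0.27 × 0.133 = 0.03591
  Urn I: 0.04 × 0.036 = 0.00144
Sum = 0.0707.
Largest term belongs to Urn V, so Urn V is most probable.

Urn V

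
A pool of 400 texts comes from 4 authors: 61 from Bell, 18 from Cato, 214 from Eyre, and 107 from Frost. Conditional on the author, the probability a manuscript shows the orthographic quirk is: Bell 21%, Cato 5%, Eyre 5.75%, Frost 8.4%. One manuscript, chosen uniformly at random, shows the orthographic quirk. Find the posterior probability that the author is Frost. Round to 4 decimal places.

Unnormalized posteriors (prior × likelihood):
  Bell: 0.1525 × 0.21 = 0.032025
  Cato: 0.045 × 0.05 = 0.00225
  Eyre: 0.535 × 0.0575 = 0.0307625
  Frost: 0.2675 × 0.084 = 0.02247
Sum = 0.0875075.
P(Frost | evidence) = 0.02247 / 0.0875075 ≈ 0.2568.

0.2568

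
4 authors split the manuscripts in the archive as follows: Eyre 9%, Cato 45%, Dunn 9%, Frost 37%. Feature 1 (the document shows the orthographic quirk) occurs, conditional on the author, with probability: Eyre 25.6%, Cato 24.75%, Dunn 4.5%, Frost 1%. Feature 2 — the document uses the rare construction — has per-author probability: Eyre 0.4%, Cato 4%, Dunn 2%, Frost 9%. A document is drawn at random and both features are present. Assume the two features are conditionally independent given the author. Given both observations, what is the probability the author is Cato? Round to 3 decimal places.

0.898

By Bayes' rule, posterior ∝ prior × likelihood:
  Eyre: 0.09 × 0.256 × 0.004 = 0.00009216
  Cato: 0.45 × 0.2475 × 0.04 = 0.004455
  Dunn: 0.09 × 0.045 × 0.02 = 0.000081
  Frost: 0.37 × 0.01 × 0.09 = 0.000333
Total = 0.00496116.
P(Cato | evidence) = 0.004455 / 0.00496116 ≈ 0.898.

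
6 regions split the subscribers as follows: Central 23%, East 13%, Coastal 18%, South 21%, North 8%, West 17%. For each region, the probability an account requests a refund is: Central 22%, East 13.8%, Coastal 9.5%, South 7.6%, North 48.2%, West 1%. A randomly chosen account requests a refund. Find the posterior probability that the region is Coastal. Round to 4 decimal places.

Unnormalized posteriors (prior × likelihood):
  Central: 0.23 × 0.22 = 0.0506
  East: 0.13 × 0.138 = 0.01794
  Coastal: 0.18 × 0.095 = 0.0171
  South: 0.21 × 0.076 = 0.01596
  North: 0.08 × 0.482 = 0.03856
  West: 0.17 × 0.01 = 0.0017
Normalizing constant = 0.14186.
P(Coastal | evidence) = 0.0171 / 0.14186 ≈ 0.1205.

0.1205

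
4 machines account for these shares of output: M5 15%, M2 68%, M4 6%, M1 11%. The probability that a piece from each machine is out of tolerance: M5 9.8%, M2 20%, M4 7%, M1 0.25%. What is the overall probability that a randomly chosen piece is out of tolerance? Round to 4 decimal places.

0.1552

Prior × likelihood for each hypothesis:
  M5: 0.15 × 0.098 = 0.0147
  M2: 0.68 × 0.2 = 0.136
  M4: 0.06 × 0.07 = 0.0042
  M1: 0.11 × 0.0025 = 0.000275
P(oversize) = 0.0147 + 0.136 + 0.0042 + 0.000275 = 0.155175 → 0.1552.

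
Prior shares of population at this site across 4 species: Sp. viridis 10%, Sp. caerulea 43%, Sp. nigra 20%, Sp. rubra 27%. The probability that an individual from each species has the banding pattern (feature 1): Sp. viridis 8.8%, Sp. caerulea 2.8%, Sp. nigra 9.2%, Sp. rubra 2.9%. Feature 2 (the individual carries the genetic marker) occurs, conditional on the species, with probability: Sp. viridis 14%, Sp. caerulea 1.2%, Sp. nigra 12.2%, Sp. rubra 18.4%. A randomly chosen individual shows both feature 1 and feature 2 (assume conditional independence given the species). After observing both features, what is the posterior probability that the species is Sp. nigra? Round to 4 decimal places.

0.4435

By Bayes' rule, posterior ∝ prior × likelihood:
  Sp. viridis: 0.1 × 0.088 × 0.14 = 0.001232
  Sp. caerulea: 0.43 × 0.028 × 0.012 = 0.00014448
  Sp. nigra: 0.2 × 0.092 × 0.122 = 0.0022448
  Sp. rubra: 0.27 × 0.029 × 0.184 = 0.00144072
Total = 0.005062.
P(Sp. nigra | evidence) = 0.0022448 / 0.005062 ≈ 0.4435.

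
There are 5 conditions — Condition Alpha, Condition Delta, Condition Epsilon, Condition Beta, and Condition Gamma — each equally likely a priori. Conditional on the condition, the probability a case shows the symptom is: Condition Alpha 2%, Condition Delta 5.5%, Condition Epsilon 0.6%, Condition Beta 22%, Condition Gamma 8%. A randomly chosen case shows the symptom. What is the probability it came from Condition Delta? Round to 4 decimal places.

0.1444

Since the prior is uniform, the posterior is proportional to the likelihood:
  Condition Alpha: 0.02
  Condition Delta: 0.055
  Condition Epsilon: 0.006
  Condition Beta: 0.22
  Condition Gamma: 0.08
Normalizing constant = 0.381.
P(Condition Delta | evidence) = 0.055 / 0.381 ≈ 0.1444.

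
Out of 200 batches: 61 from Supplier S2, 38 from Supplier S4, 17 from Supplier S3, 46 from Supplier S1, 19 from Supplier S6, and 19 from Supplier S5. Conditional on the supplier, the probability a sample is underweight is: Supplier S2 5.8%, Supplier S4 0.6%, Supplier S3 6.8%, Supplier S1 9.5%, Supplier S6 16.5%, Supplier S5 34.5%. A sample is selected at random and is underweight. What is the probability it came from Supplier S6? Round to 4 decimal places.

By Bayes' rule, posterior ∝ prior × likelihood:
  Supplier S2: 0.305 × 0.058 = 0.01769
  Supplier S4: 0.19 × 0.006 = 0.00114
  Supplier S3: 0.085 × 0.068 = 0.00578
  Supplier S1: 0.23 × 0.095 = 0.02185
  Supplier S6: 0.095 × 0.165 = 0.015675
  Supplier S5: 0.095 × 0.345 = 0.032775
Sum = 0.09491.
P(Supplier S6 | evidence) = 0.015675 / 0.09491 ≈ 0.1652.

0.1652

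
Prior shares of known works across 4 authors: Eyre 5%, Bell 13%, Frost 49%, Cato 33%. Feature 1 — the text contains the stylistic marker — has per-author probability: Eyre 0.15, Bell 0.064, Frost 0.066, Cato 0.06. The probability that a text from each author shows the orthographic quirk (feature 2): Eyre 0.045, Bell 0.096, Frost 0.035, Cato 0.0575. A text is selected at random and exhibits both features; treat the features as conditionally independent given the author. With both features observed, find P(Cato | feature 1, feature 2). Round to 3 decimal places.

0.334

Compute prior × likelihood for every hypothesis:
  Eyre: 0.05 × 0.15 × 0.045 = 0.0003375
  Bell: 0.13 × 0.064 × 0.096 = 0.00079872
  Frost: 0.49 × 0.066 × 0.035 = 0.0011319
  Cato: 0.33 × 0.06 × 0.0575 = 0.0011385
Normalizing constant = 0.00340662.
P(Cato | evidence) = 0.0011385 / 0.00340662 ≈ 0.334.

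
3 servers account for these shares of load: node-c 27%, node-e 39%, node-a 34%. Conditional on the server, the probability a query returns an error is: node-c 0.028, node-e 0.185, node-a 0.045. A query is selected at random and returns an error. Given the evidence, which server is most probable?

Unnormalized posteriors (prior × likelihood):
  node-c: 0.27 × 0.028 = 0.00756
  node-e: 0.39 × 0.185 = 0.07215
  node-a: 0.34 × 0.045 = 0.0153
Normalizing constant = 0.09501.
Largest term belongs to node-e, so node-e is most probable.

node-e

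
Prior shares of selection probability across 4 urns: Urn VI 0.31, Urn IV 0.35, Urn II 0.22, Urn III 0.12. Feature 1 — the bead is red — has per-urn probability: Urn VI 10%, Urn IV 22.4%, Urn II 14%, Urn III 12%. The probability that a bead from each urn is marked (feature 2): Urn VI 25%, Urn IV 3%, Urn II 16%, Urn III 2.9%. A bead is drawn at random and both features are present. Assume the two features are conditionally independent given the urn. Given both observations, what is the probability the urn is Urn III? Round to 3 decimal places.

Unnormalized posteriors (prior × likelihood):
  Urn VI: 0.31 × 0.1 × 0.25 = 0.00775
  Urn IV: 0.35 × 0.224 × 0.03 = 0.002352
  Urn II: 0.22 × 0.14 × 0.16 = 0.004928
  Urn III: 0.12 × 0.12 × 0.029 = 0.0004176
Total = 0.0154476.
P(Urn III | evidence) = 0.0004176 / 0.0154476 ≈ 0.027.

0.027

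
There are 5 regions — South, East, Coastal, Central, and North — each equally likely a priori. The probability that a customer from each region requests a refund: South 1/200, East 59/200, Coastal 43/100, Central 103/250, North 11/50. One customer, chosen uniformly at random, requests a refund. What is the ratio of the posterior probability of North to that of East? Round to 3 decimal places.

Since the prior is uniform, the posterior is proportional to the likelihood:
  South: 0.005
  East: 0.295
  Coastal: 0.43
  Central: 0.412
  North: 0.22
Normalizing constant = 1.362.
The ratio is 0.22 / 0.295 (the normalizer cancels) = 0.746.

0.746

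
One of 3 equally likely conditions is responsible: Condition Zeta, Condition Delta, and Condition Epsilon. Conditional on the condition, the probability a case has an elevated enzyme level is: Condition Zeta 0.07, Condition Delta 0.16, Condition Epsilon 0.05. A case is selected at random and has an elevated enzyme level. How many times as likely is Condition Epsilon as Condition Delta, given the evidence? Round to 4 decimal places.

With a uniform prior (1/3 each), posterior ∝ likelihood:
  Condition Zeta: 0.07
  Condition Delta: 0.16
  Condition Epsilon: 0.05
Normalizing constant = 0.28.
The ratio is 0.05 / 0.16 (the normalizer cancels) = 0.3125.

0.3125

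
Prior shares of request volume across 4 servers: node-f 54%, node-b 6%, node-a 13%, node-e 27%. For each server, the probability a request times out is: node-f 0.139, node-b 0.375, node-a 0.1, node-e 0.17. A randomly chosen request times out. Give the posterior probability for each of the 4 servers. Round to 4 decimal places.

node-f 0.4797, node-b 0.1438, node-a 0.0831, node-e 0.2934

Unnormalized posteriors (prior × likelihood):
  node-f: 0.54 × 0.139 = 0.07506
  node-b: 0.06 × 0.375 = 0.0225
  node-a: 0.13 × 0.1 = 0.013
  node-e: 0.27 × 0.17 = 0.0459
Sum = 0.15646.
P(node-f | timeout) = 0.07506/0.15646 ≈ 0.4797
P(node-b | timeout) = 0.0225/0.15646 ≈ 0.1438
P(node-a | timeout) = 0.013/0.15646 ≈ 0.0831
P(node-e | timeout) = 0.0459/0.15646 ≈ 0.2934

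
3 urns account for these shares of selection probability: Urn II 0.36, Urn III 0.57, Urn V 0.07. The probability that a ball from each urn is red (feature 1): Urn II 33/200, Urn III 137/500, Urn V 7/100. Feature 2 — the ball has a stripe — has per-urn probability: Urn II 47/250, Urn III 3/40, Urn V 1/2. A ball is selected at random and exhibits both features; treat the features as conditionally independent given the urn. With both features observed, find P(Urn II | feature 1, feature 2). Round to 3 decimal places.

0.441

By Bayes' rule, posterior ∝ prior × likelihood:
  Urn II: 0.36 × 0.165 × 0.188 = 0.0111672
  Urn III: 0.57 × 0.274 × 0.075 = 0.0117135
  Urn V: 0.07 × 0.07 × 0.5 = 0.00245
Total = 0.0253307.
P(Urn II | evidence) = 0.0111672 / 0.0253307 ≈ 0.441.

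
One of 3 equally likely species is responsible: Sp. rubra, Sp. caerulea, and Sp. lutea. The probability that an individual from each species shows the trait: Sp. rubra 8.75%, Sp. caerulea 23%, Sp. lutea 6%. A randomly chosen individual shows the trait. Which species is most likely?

Sp. caerulea

With a uniform prior (1/3 each), posterior ∝ likelihood:
  Sp. rubra: 0.0875
  Sp. caerulea: 0.23
  Sp. lutea: 0.06
Normalizing constant = 0.3775.
Largest term belongs to Sp. caerulea, so Sp. caerulea is most probable.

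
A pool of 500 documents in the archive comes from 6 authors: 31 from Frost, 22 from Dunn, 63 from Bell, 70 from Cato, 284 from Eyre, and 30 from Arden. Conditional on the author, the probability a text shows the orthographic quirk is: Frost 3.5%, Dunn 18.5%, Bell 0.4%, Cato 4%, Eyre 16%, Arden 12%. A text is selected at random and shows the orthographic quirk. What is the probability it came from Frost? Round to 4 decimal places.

0.0190

Unnormalized posteriors (prior × likelihood):
  Frost: 0.062 × 0.035 = 0.00217
  Dunn: 0.044 × 0.185 = 0.00814
  Bell: 0.126 × 0.004 = 0.000504
  Cato: 0.14 × 0.04 = 0.0056
  Eyre: 0.568 × 0.16 = 0.09088
  Arden: 0.06 × 0.12 = 0.0072
Total = 0.114494.
P(Frost | evidence) = 0.00217 / 0.114494 ≈ 0.0190.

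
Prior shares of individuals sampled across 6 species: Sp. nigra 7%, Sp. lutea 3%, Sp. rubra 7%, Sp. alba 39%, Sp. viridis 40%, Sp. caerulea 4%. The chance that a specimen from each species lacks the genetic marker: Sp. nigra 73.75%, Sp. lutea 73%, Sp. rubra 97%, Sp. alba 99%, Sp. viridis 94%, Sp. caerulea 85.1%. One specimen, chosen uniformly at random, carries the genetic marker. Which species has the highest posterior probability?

Sp. viridis

Taking complements, P(marker | each) = Sp. nigra 0.2625, Sp. lutea 0.27, Sp. rubra 0.03, Sp. alba 0.01, Sp. viridis 0.06, Sp. caerulea 0.149.
By Bayes' rule, posterior ∝ prior × likelihood:
  Sp. nigra: 0.07 × 0.2625 = 0.018375
  Sp. lutea: 0.03 × 0.27 = 0.0081
  Sp. rubra: 0.07 × 0.03 = 0.0021
  Sp. alba: 0.39 × 0.01 = 0.0039
  Sp. viridis: 0.4 × 0.06 = 0.024
  Sp. caerulea: 0.04 × 0.149 = 0.00596
Total = 0.062435.
Largest term belongs to Sp. viridis, so Sp. viridis is most probable.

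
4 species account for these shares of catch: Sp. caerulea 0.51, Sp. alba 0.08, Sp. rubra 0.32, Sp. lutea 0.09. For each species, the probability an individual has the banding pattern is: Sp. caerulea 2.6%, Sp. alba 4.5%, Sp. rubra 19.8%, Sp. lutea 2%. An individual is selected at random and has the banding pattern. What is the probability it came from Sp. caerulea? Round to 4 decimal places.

Unnormalized posteriors (prior × likelihood):
  Sp. caerulea: 0.51 × 0.026 = 0.01326
  Sp. alba: 0.08 × 0.045 = 0.0036
  Sp. rubra: 0.32 × 0.198 = 0.06336
  Sp. lutea: 0.09 × 0.02 = 0.0018
Total = 0.08202.
P(Sp. caerulea | evidence) = 0.01326 / 0.08202 ≈ 0.1617.

0.1617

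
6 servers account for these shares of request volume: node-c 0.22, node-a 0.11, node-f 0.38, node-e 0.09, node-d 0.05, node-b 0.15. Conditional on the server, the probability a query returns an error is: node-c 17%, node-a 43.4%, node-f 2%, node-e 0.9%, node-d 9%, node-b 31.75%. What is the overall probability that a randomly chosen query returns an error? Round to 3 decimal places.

By Bayes' rule, posterior ∝ prior × likelihood:
  node-c: 0.22 × 0.17 = 0.0374
  node-a: 0.11 × 0.434 = 0.04774
  node-f: 0.38 × 0.02 = 0.0076
  node-e: 0.09 × 0.009 = 0.00081
  node-d: 0.05 × 0.09 = 0.0045
  node-b: 0.15 × 0.3175 = 0.047625
P(error) = 0.0374 + 0.04774 + 0.0076 + 0.00081 + 0.0045 + 0.047625 = 0.145675 → 0.146.

0.146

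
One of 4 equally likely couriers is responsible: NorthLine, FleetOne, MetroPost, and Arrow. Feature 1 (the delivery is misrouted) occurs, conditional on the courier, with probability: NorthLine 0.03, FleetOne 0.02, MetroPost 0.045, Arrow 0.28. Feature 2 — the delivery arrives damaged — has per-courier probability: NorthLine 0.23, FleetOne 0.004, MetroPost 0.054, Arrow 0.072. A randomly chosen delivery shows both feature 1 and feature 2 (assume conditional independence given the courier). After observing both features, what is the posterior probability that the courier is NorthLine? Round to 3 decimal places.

0.233

Since the prior is uniform, the posterior is proportional to the likelihood:
  NorthLine: 0.03 × 0.23 = 0.0069
  FleetOne: 0.02 × 0.004 = 0.00008
  MetroPost: 0.045 × 0.054 = 0.00243
  Arrow: 0.28 × 0.072 = 0.02016
Total = 0.02957.
P(NorthLine | evidence) = 0.0069 / 0.02957 ≈ 0.233.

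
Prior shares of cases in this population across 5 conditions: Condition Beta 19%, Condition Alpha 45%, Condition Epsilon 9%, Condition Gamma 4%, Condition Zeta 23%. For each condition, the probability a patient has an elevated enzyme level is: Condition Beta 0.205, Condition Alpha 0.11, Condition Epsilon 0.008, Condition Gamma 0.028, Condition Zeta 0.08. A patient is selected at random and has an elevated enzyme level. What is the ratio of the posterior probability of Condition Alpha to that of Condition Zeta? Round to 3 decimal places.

By Bayes' rule, posterior ∝ prior × likelihood:
  Condition Beta: 0.19 × 0.205 = 0.03895
  Condition Alpha: 0.45 × 0.11 = 0.0495
  Condition Epsilon: 0.09 × 0.008 = 0.00072
  Condition Gamma: 0.04 × 0.028 = 0.00112
  Condition Zeta: 0.23 × 0.08 = 0.0184
Total = 0.10869.
The ratio is 0.0495 / 0.0184 (the normalizer cancels) = 2.690.

2.690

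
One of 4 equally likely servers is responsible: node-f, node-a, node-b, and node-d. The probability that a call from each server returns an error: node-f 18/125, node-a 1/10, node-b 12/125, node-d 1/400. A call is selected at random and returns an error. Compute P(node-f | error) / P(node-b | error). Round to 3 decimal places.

Since the prior is uniform, the posterior is proportional to the likelihood:
  node-f: 0.144
  node-a: 0.1
  node-b: 0.096
  node-d: 0.0025
Normalizing constant = 0.3425.
The ratio is 0.144 / 0.096 (the normalizer cancels) = 1.500.

1.500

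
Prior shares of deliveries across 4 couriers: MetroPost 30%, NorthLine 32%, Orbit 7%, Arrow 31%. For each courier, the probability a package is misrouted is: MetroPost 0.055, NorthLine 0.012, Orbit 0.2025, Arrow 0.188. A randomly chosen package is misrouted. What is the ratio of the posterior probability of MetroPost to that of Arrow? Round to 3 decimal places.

Compute prior × likelihood for every hypothesis:
  MetroPost: 0.3 × 0.055 = 0.0165
  NorthLine: 0.32 × 0.012 = 0.00384
  Orbit: 0.07 × 0.2025 = 0.014175
  Arrow: 0.31 × 0.188 = 0.05828
Normalizing constant = 0.092795.
The ratio is 0.0165 / 0.05828 (the normalizer cancels) = 0.283.

0.283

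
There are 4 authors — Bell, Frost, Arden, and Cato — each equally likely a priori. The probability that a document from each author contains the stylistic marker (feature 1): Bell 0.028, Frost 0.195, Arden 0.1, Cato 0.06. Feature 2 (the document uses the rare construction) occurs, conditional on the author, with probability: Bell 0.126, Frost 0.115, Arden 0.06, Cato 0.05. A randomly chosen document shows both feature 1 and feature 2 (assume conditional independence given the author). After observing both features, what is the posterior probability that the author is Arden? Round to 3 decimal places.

With a uniform prior (1/4 each), posterior ∝ likelihood:
  Bell: 0.028 × 0.126 = 0.003528
  Frost: 0.195 × 0.115 = 0.022425
  Arden: 0.1 × 0.06 = 0.006
  Cato: 0.06 × 0.05 = 0.003
Total = 0.034953.
P(Arden | evidence) = 0.006 / 0.034953 ≈ 0.172.

0.172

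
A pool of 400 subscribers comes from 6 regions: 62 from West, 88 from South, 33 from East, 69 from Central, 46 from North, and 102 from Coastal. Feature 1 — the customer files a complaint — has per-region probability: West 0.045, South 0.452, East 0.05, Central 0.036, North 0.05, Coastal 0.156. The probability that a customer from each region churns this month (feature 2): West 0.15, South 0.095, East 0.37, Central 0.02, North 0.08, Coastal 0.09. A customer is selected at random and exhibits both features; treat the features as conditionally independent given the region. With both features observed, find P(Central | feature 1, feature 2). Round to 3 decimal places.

Unnormalized posteriors (prior × likelihood):
  West: 0.155 × 0.045 × 0.15 = 0.00104625
  South: 0.22 × 0.452 × 0.095 = 0.0094468
  East: 0.0825 × 0.05 × 0.37 = 0.00152625
  Central: 0.1725 × 0.036 × 0.02 = 0.0001242
  North: 0.115 × 0.05 × 0.08 = 0.00046
  Coastal: 0.255 × 0.156 × 0.09 = 0.0035802
Normalizing constant = 0.0161837.
P(Central | evidence) = 0.0001242 / 0.0161837 ≈ 0.008.

0.008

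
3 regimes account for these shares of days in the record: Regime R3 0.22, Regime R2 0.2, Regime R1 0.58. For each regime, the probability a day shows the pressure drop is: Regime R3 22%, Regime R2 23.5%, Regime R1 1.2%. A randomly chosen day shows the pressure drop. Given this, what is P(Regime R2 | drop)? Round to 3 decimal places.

Unnormalized posteriors (prior × likelihood):
  Regime R3: 0.22 × 0.22 = 0.0484
  Regime R2: 0.2 × 0.235 = 0.047
  Regime R1: 0.58 × 0.012 = 0.00696
Sum = 0.10236.
P(Regime R2 | evidence) = 0.047 / 0.10236 ≈ 0.459.

0.459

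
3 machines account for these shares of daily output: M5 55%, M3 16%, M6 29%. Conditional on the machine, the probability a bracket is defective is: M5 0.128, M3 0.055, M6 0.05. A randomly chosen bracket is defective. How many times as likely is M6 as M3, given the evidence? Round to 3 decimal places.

Prior × likelihood for each hypothesis:
  M5: 0.55 × 0.128 = 0.0704
  M3: 0.16 × 0.055 = 0.0088
  M6: 0.29 × 0.05 = 0.0145
Total = 0.0937.
The ratio is 0.0145 / 0.0088 (the normalizer cancels) = 1.648.

1.648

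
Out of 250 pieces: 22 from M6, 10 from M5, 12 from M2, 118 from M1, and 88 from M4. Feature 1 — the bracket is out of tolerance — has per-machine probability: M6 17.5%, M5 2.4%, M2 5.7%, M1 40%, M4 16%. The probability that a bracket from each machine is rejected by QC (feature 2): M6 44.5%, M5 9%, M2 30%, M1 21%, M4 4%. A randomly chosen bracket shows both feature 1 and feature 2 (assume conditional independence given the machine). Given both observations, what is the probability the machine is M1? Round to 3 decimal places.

Unnormalized posteriors (prior × likelihood):
  M6: 0.088 × 0.175 × 0.445 = 0.006853
  M5: 0.04 × 0.024 × 0.09 = 0.0000864
  M2: 0.048 × 0.057 × 0.3 = 0.0008208
  M1: 0.472 × 0.4 × 0.21 = 0.039648
  M4: 0.352 × 0.16 × 0.04 = 0.0022528
Normalizing constant = 0.049661.
P(M1 | evidence) = 0.039648 / 0.049661 ≈ 0.798.

0.798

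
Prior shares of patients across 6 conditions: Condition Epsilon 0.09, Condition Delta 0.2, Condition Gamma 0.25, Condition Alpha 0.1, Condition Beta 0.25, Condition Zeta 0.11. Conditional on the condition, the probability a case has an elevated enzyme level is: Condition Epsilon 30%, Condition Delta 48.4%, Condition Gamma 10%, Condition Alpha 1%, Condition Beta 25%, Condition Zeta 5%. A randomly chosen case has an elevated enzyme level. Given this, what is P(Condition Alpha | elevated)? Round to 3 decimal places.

Compute prior × likelihood for every hypothesis:
  Condition Epsilon: 0.09 × 0.3 = 0.027
  Condition Delta: 0.2 × 0.484 = 0.0968
  Condition Gamma: 0.25 × 0.1 = 0.025
  Condition Alpha: 0.1 × 0.01 = 0.001
  Condition Beta: 0.25 × 0.25 = 0.0625
  Condition Zeta: 0.11 × 0.05 = 0.0055
Sum = 0.2178.
P(Condition Alpha | evidence) = 0.001 / 0.2178 ≈ 0.005.

0.005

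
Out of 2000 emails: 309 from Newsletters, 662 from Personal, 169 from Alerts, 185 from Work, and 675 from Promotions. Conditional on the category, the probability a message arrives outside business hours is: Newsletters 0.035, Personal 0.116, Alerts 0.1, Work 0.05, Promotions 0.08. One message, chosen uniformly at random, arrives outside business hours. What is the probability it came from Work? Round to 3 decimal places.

Prior × likelihood for each hypothesis:
  Newsletters: 0.1545 × 0.035 = 0.0054075
  Personal: 0.331 × 0.116 = 0.038396
  Alerts: 0.0845 × 0.1 = 0.00845
  Work: 0.0925 × 0.05 = 0.004625
  Promotions: 0.3375 × 0.08 = 0.027
Sum = 0.0838785.
P(Work | evidence) = 0.004625 / 0.0838785 ≈ 0.055.

0.055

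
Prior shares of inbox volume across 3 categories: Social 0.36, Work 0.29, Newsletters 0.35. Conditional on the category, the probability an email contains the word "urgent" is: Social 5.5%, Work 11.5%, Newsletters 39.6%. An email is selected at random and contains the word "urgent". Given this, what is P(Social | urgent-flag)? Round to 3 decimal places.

Unnormalized posteriors (prior × likelihood):
  Social: 0.36 × 0.055 = 0.0198
  Work: 0.29 × 0.115 = 0.03335
  Newsletters: 0.35 × 0.396 = 0.1386
Total = 0.19175.
P(Social | evidence) = 0.0198 / 0.19175 ≈ 0.103.

0.103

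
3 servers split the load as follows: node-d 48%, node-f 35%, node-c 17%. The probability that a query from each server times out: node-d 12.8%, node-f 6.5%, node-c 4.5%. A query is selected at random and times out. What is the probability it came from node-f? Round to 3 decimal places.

0.248

By Bayes' rule, posterior ∝ prior × likelihood:
  node-d: 0.48 × 0.128 = 0.06144
  node-f: 0.35 × 0.065 = 0.02275
  node-c: 0.17 × 0.045 = 0.00765
Total = 0.09184.
P(node-f | evidence) = 0.02275 / 0.09184 ≈ 0.248.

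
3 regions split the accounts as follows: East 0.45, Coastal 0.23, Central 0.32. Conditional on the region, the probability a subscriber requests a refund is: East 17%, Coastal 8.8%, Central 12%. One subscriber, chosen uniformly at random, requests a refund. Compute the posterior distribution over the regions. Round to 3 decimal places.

Unnormalized posteriors (prior × likelihood):
  East: 0.45 × 0.17 = 0.0765
  Coastal: 0.23 × 0.088 = 0.02024
  Central: 0.32 × 0.12 = 0.0384
Sum = 0.13514.
P(East | refund) = 0.0765/0.13514 ≈ 0.566
P(Coastal | refund) = 0.02024/0.13514 ≈ 0.150
P(Central | refund) = 0.0384/0.13514 ≈ 0.284

East 0.566, Coastal 0.150, Central 0.284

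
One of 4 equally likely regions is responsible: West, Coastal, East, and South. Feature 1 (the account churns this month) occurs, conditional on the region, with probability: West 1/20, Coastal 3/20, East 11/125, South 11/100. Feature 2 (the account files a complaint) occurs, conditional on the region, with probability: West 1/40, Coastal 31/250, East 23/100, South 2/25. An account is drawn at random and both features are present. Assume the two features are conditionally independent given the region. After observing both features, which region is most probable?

East

Since the prior is uniform, the posterior is proportional to the likelihood:
  West: 0.05 × 0.025 = 0.00125
  Coastal: 0.15 × 0.124 = 0.0186
  East: 0.088 × 0.23 = 0.02024
  South: 0.11 × 0.08 = 0.0088
Normalizing constant = 0.04889.
Largest term belongs to East, so East is most probable.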